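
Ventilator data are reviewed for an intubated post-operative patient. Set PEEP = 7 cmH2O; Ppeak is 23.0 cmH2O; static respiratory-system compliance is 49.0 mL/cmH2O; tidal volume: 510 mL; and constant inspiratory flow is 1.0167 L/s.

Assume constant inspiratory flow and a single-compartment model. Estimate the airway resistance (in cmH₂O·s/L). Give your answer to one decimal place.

5.5

Equation of motion (constant flow): PIP = Vt/C + R·V̇ + PEEP.
R·V̇ = PIP − Vt/C − PEEP = 23.0 − 510/49.0 − 7 = 23.0 − 10.408 − 7 = 5.592 cmH2O.
R = 5.592 / 1.0167 = 5.5 cmH2O·s/L.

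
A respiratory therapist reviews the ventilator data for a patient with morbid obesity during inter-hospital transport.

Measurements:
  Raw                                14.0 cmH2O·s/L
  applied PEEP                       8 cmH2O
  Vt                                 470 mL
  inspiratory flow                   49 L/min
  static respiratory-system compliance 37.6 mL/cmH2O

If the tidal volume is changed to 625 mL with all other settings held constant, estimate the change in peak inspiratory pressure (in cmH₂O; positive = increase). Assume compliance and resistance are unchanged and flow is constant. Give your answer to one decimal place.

4.1

PIP = Vt/C + R·V̇ + PEEP (constant-flow equation of motion).
Only the elastic term changes: ΔPIP = ΔVt / C = (625 − 470) / 37.6 = 4.122 cmH2O.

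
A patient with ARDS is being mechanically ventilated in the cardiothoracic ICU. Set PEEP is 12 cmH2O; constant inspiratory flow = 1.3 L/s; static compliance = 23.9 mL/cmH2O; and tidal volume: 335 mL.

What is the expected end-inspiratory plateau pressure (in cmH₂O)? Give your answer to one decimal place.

Pplat = PEEP + Vt / Cstat = 12 + 335 / 23.9 = 12 + 14.017 = 26.017 cmH2O.

26.0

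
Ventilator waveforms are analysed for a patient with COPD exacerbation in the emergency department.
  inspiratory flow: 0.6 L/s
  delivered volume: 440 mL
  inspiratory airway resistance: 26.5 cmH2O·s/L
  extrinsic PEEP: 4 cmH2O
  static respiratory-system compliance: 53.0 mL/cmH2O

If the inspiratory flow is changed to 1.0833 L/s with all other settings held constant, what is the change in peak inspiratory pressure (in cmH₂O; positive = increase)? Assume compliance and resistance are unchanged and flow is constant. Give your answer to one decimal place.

12.8

PIP = Vt/C + R·V̇ + PEEP (constant-flow equation of motion).
Only the resistive term changes: ΔPIP = R × ΔV̇ = 26.5 × (1.0833 − 0.6) = 26.5 × 0.4833 = 12.807 cmH2O.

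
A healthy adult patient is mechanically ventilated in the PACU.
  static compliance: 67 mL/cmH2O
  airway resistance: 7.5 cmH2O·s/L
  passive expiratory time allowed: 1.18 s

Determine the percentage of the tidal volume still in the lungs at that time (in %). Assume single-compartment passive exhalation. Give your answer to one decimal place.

τ = R × C = 7.5 × 67 mL/cmH2O = 7.5 × 0.067 L/cmH2O = 0.5025 s.
Passive exhalation: V(t)/V₀ = e^(−t/τ) = e^(−1.18/0.5025) = 0.09554.
Fraction remaining = 0.09554 → 9.554%.

9.6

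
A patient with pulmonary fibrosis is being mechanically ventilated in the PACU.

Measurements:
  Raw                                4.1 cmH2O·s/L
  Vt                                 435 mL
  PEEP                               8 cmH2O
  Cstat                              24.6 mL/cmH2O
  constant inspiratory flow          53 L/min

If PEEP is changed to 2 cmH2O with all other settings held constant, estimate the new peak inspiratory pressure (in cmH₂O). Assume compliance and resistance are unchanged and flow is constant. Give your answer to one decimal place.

23.3

Flow: 53 L/min ÷ 60 = 0.8833 L/s.
PIP = Vt/C + R·V̇ + PEEP (constant-flow equation of motion).
Only the baseline term changes: ΔPIP = ΔPEEP = 2 − 8 = -6.0 cmH2O.
Original PIP = 435/24.6 + 4.1×0.8833 + 8 = 29.304 cmH2O; new PIP = 29.304 + (-6.0) = 23.304 cmH2O.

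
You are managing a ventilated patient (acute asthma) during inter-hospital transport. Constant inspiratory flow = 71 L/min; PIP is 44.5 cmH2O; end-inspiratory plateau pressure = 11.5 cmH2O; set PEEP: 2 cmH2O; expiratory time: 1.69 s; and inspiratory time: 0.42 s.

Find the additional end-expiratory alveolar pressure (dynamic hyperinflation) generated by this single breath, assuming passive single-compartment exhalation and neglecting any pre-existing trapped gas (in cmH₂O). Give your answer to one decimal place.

3.0

Flow: 71 L/min ÷ 60 = 1.1833 L/s.
Vt = flow × Ti = 1.1833 L/s × 0.42 s × 1000 mL/L = 496.99 mL.
R = (PIP − Pplat)/V̇ = (44.5 − 11.5) / 1.1833 = 33.0/1.1833 = 27.888 cmH2O·s/L.
C = Vt/(Pplat − PEEP) = 496.99 / (11.5 − 2) = 496.99/9.5 = 52.315 mL/cmH2O.
τ = R × C = 27.888 × 0.05232 L/cmH2O = 1.459 s.
Fraction remaining = e^(−Te/τ) = e^(−1.69/1.459) = 0.314; trapped volume = 496.99 × 0.314 = 156.05 mL.
Additional alveolar pressure from trapping ≈ V_trapped / C = 156.05 / 52.315 = 2.983 cmH2O.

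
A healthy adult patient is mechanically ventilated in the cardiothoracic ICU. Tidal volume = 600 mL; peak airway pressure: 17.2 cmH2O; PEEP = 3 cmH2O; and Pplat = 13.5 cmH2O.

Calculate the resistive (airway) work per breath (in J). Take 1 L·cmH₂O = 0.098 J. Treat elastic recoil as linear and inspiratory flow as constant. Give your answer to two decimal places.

With constant inspiratory flow the resistive pressure is constant at PIP − Pplat = 17.2 − 13.5 = 3.7 cmH2O, so resistive work = 3.7 × 0.600 = 2.22 L·cmH2O.
× 0.098 J/(L·cmH2O) → 0.2176 J.

0.22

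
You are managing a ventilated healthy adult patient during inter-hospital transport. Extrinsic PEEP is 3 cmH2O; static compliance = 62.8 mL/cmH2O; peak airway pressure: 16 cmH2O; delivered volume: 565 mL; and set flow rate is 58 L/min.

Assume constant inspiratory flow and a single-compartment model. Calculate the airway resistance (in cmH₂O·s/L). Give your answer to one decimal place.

Flow: 58 L/min ÷ 60 = 0.9667 L/s.
Equation of motion (constant flow): PIP = Vt/C + R·V̇ + PEEP.
R·V̇ = PIP − Vt/C − PEEP = 16 − 565/62.8 − 3 = 16 − 8.997 − 3 = 4.003 cmH2O.
R = 4.003 / 0.9667 = 4.141 cmH2O·s/L.

4.1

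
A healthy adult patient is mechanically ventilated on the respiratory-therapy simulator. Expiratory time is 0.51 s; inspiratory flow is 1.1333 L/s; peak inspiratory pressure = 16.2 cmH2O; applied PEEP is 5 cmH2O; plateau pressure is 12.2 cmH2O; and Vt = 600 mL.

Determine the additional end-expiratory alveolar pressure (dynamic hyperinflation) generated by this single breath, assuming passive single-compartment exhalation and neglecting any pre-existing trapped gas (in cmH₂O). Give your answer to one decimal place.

1.3

R = (PIP − Pplat)/V̇ = (16.2 − 12.2) / 1.1333 = 4.0/1.1333 = 3.53 cmH2O·s/L.
C = Vt/(Pplat − PEEP) = 600.0 / (12.2 − 5) = 600.0/7.2 = 83.333 mL/cmH2O.
τ = R × C = 3.53 × 0.08333 L/cmH2O = 0.2942 s.
Fraction remaining = e^(−Te/τ) = e^(−0.51/0.2942) = 0.1767; trapped volume = 600.0 × 0.1767 = 106.02 mL.
Additional alveolar pressure from trapping ≈ V_trapped / C = 106.02 / 83.333 = 1.272 cmH2O.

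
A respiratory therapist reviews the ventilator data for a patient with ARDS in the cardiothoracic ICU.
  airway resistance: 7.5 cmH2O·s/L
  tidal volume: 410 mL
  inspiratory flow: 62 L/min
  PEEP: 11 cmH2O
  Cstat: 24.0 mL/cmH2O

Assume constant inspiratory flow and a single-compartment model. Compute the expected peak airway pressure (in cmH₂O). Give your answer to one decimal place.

35.8

Flow: 62 L/min ÷ 60 = 1.0333 L/s.
Equation of motion (constant flow): PIP = Vt/C + R·V̇ + PEEP.
PIP = 410/24.0 + 7.5×1.0333 + 11 = 17.083 + 7.75 + 11 = 35.833 cmH2O.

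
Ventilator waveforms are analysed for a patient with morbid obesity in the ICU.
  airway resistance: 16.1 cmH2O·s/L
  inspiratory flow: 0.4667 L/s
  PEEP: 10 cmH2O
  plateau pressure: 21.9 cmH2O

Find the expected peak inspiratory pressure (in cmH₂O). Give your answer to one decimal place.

PIP = Pplat + Raw × flow = 21.9 + 16.1 × 0.4667 = 21.9 + 7.514 = 29.414 cmH2O.

29.4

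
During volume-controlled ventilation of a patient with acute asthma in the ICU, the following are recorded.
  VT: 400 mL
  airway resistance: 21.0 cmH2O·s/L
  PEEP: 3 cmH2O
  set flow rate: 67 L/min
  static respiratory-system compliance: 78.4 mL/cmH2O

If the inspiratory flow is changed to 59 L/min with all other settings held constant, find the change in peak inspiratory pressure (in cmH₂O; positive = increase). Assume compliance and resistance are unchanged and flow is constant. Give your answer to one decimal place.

Flow: 67 L/min ÷ 60 = 1.1167 L/s.
New flow: 59 L/min ÷ 60 = 0.9833 L/s.
PIP = Vt/C + R·V̇ + PEEP (constant-flow equation of motion).
Only the resistive term changes: ΔPIP = R × ΔV̇ = 21.0 × (0.9833 − 1.1167) = 21.0 × -0.1334 = -2.801 cmH2O.

-2.8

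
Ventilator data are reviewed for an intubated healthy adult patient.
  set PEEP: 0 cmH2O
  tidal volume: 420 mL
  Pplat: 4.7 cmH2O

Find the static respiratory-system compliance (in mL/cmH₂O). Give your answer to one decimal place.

89.4

Cstat = Vt / (Pplat − PEEP) = 420 / (4.7 − 0) = 420 / 4.7 = 89.362 mL/cmH2O.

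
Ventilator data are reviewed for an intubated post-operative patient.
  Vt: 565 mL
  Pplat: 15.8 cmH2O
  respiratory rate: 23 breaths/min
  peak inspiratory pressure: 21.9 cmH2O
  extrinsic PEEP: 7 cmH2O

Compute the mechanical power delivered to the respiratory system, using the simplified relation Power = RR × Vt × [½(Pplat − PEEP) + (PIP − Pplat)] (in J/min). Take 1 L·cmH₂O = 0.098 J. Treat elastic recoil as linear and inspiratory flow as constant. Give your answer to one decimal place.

13.4

Per-breath work = Vt × [½(Pplat−PEEP) + (PIP−Pplat)] = 0.565 × [0.5×8.8 + 6.1] = 0.565 × 10.5 = 5.933 L·cmH2O.
Power = 23 × 5.933 = 136.46 L·cmH2O/min.
× 0.098 J/(L·cmH2O) → 13.373 J/min.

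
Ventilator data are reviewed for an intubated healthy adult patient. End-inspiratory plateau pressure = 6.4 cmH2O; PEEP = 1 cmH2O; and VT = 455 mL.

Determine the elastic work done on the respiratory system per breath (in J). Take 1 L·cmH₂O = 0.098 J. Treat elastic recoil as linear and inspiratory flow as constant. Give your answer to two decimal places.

Elastic work ≈ ½ × (Pplat − PEEP) × Vt = 0.5 × (6.4 − 1) × 0.455 L = 0.5 × 5.4 × 0.455 = 1.229 L·cmH2O.
× 0.098 J/(L·cmH2O) → 0.1204 J.

0.12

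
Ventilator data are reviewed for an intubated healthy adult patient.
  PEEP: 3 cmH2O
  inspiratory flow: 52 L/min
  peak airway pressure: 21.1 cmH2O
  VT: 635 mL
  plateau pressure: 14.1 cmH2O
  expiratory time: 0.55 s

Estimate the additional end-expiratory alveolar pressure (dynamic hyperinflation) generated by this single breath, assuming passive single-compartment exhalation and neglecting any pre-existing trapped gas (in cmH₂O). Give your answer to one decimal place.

Flow: 52 L/min ÷ 60 = 0.8667 L/s.
R = (PIP − Pplat)/V̇ = (21.1 − 14.1) / 0.8667 = 7.0/0.8667 = 8.077 cmH2O·s/L.
C = Vt/(Pplat − PEEP) = 635.0 / (14.1 − 3) = 635.0/11.1 = 57.207 mL/cmH2O.
τ = R × C = 8.077 × 0.05721 L/cmH2O = 0.4621 s.
Fraction remaining = e^(−Te/τ) = e^(−0.55/0.4621) = 0.3042; trapped volume = 635.0 × 0.3042 = 193.17 mL.
Additional alveolar pressure from trapping ≈ V_trapped / C = 193.17 / 57.207 = 3.377 cmH2O.

3.4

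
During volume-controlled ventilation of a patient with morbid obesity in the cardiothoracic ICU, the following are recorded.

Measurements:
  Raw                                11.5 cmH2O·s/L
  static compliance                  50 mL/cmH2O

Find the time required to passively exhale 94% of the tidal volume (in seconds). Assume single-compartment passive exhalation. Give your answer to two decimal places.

1.62

τ = R × C = 11.5 × 50 mL/cmH2O = 11.5 × 0.050 L/cmH2O = 0.575 s.
Exhaled fraction f = 1 − e^(−t/τ) → t = −τ·ln(1 − f) = −0.575·ln(0.06) = 1.618 s.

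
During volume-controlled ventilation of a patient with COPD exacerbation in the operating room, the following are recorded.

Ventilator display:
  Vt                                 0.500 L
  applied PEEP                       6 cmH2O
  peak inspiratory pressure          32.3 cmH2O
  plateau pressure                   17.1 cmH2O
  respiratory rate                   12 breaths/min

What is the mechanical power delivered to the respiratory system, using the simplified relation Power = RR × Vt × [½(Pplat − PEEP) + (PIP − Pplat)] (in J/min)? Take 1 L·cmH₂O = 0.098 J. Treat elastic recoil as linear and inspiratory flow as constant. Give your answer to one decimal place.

Per-breath work = Vt × [½(Pplat−PEEP) + (PIP−Pplat)] = 0.500 × [0.5×11.1 + 15.2] = 0.500 × 20.75 = 10.375 L·cmH2O.
Power = 12 × 10.375 = 124.5 L·cmH2O/min.
× 0.098 J/(L·cmH2O) → 12.201 J/min.

12.2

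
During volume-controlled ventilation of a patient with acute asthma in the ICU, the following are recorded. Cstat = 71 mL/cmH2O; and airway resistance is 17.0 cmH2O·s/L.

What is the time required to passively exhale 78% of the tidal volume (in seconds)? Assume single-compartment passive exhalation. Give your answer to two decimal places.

τ = R × C = 17.0 × 71 mL/cmH2O = 17.0 × 0.071 L/cmH2O = 1.207 s.
Exhaled fraction f = 1 − e^(−t/τ) → t = −τ·ln(1 − f) = −1.207·ln(0.22) = 1.828 s.

1.83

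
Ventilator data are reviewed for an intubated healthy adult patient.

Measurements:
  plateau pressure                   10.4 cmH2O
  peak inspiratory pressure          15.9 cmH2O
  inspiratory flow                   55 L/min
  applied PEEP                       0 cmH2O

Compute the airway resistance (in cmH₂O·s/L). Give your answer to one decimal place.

6.0

Flow: 55 L/min ÷ 60 = 0.9167 L/s.
Raw = (PIP − Pplat) / flow = (15.9 − 10.4) / 0.9167 = 5.5 / 0.9167 = 6.0 cmH2O·s/L.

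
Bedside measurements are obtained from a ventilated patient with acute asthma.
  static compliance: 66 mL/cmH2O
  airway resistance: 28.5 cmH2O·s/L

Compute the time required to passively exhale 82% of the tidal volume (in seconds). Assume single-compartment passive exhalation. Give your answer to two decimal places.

3.23

τ = R × C = 28.5 × 66 mL/cmH2O = 28.5 × 0.066 L/cmH2O = 1.881 s.
Exhaled fraction f = 1 − e^(−t/τ) → t = −τ·ln(1 − f) = −1.881·ln(0.18) = 3.226 s.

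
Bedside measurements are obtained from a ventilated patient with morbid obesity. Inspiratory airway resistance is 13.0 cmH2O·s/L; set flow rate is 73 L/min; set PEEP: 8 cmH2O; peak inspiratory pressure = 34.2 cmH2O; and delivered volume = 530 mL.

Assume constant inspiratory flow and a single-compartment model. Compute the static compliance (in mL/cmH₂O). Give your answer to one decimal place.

Flow: 73 L/min ÷ 60 = 1.2167 L/s.
Equation of motion (constant flow): PIP = Vt/C + R·V̇ + PEEP.
Vt/C = PIP − R·V̇ − PEEP = 34.2 − 13.0×1.2167 − 8 = 34.2 − 15.817 − 8 = 10.383 cmH2O.
C = Vt / 10.383 = 530 / 10.383 = 51.045 mL/cmH2O.

51.0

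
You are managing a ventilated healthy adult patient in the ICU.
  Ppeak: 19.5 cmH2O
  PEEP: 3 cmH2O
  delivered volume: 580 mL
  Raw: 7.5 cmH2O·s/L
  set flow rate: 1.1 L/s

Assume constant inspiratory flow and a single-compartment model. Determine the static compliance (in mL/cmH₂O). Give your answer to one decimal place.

Equation of motion (constant flow): PIP = Vt/C + R·V̇ + PEEP.
Vt/C = PIP − R·V̇ − PEEP = 19.5 − 7.5×1.1 − 3 = 19.5 − 8.25 − 3 = 8.25 cmH2O.
C = Vt / 8.25 = 580 / 8.25 = 70.303 mL/cmH2O.

70.3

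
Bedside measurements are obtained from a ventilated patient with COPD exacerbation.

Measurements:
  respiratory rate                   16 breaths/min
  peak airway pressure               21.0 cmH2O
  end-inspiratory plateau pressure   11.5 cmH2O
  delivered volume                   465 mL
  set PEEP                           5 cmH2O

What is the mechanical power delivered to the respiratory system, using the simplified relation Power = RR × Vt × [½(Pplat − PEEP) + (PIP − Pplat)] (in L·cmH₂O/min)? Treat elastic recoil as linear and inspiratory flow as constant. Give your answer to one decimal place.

94.9

Per-breath work = Vt × [½(Pplat−PEEP) + (PIP−Pplat)] = 0.465 × [0.5×6.5 + 9.5] = 0.465 × 12.75 = 5.929 L·cmH2O.
Power = 16 × 5.929 = 94.864 L·cmH2O/min.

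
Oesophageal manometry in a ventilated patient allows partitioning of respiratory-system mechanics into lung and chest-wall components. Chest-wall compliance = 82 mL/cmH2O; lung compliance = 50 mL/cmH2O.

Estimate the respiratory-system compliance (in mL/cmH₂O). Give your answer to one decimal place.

Lung and chest wall are elastances in series: 1/Crs = 1/CL + 1/Ccw.
1/Crs = 1/50 + 1/82 = 0.0322.
Crs = 31.056 mL/cmH2O.

31.1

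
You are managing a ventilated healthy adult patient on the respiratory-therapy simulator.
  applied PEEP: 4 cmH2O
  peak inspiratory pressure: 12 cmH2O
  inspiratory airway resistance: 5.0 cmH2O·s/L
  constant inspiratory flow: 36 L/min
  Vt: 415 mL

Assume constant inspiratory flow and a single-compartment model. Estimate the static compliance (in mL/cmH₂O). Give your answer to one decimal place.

83.0

Flow: 36 L/min ÷ 60 = 0.6 L/s.
Equation of motion (constant flow): PIP = Vt/C + R·V̇ + PEEP.
Vt/C = PIP − R·V̇ − PEEP = 12 − 5.0×0.6 − 4 = 12 − 3.0 − 4 = 5.0 cmH2O.
C = Vt / 5.0 = 415 / 5.0 = 83.0 mL/cmH2O.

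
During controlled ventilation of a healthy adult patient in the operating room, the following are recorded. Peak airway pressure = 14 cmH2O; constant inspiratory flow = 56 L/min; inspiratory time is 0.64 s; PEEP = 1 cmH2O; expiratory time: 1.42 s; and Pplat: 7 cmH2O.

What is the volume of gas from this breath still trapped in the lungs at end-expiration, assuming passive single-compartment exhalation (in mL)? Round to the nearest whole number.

89

Flow: 56 L/min ÷ 60 = 0.9333 L/s.
Vt = flow × Ti = 0.9333 L/s × 0.64 s × 1000 mL/L = 597.31 mL.
R = (PIP − Pplat)/V̇ = (14 − 7) / 0.9333 = 7.0/0.9333 = 7.5 cmH2O·s/L.
C = Vt/(Pplat − PEEP) = 597.31 / (7 − 1) = 597.31/6.0 = 99.552 mL/cmH2O.
τ = R × C = 7.5 × 0.09955 L/cmH2O = 0.7466 s.
Fraction remaining = e^(−Te/τ) = e^(−1.42/0.7466) = 0.1493.
Trapped volume = 597.31 × 0.1493 = 89.178 mL.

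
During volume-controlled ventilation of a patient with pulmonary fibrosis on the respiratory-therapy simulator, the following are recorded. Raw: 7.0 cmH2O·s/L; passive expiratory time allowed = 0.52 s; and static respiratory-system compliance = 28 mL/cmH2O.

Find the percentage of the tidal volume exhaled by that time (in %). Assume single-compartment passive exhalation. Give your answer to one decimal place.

93.0

τ = R × C = 7.0 × 28 mL/cmH2O = 7.0 × 0.028 L/cmH2O = 0.196 s.
Passive exhalation: V(t)/V₀ = e^(−t/τ) = e^(−0.52/0.196) = 0.07044.
Fraction exhaled = 1 − 0.07044 = 0.9296 → 92.96%.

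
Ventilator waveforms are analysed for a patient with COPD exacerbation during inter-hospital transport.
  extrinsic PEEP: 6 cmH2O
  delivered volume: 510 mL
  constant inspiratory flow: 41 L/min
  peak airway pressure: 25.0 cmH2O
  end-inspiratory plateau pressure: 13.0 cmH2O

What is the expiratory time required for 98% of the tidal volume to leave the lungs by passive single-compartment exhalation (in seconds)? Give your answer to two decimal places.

5.01

Flow: 41 L/min ÷ 60 = 0.6833 L/s.
R = (PIP − Pplat)/V̇ = (25.0 − 13.0) / 0.6833 = 12.0/0.6833 = 17.562 cmH2O·s/L.
C = Vt/(Pplat − PEEP) = 510.0 / (13.0 − 6) = 510.0/7.0 = 72.857 mL/cmH2O.
τ = R × C = 17.562 × 0.07286 L/cmH2O = 1.28 s.
t = −τ·ln(1 − 0.98) = −1.28·ln(0.02) = 5.007 s.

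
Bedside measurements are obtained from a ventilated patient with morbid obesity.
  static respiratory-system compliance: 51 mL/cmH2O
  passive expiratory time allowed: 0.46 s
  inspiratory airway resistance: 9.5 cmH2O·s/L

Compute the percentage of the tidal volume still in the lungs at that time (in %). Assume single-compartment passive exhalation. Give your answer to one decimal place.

38.7

τ = R × C = 9.5 × 51 mL/cmH2O = 9.5 × 0.051 L/cmH2O = 0.4845 s.
Passive exhalation: V(t)/V₀ = e^(−t/τ) = e^(−0.46/0.4845) = 0.387.
Fraction remaining = 0.387 → 38.7%.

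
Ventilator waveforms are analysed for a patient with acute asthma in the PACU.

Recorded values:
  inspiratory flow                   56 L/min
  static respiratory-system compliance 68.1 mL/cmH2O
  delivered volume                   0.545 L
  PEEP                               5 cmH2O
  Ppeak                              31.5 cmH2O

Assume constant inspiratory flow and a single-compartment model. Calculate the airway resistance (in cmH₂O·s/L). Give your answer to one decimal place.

Flow: 56 L/min ÷ 60 = 0.9333 L/s.
Equation of motion (constant flow): PIP = Vt/C + R·V̇ + PEEP.
R·V̇ = PIP − Vt/C − PEEP = 31.5 − 545/68.1 − 5 = 31.5 − 8.003 − 5 = 18.497 cmH2O.
R = 18.497 / 0.9333 = 19.819 cmH2O·s/L.

19.8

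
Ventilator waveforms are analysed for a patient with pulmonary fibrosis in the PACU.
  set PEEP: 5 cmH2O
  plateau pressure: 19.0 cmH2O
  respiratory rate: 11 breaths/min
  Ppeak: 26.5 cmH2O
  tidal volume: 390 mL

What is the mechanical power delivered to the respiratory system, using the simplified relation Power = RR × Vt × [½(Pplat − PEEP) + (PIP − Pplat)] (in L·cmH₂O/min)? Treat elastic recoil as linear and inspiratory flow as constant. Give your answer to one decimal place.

62.2

Per-breath work = Vt × [½(Pplat−PEEP) + (PIP−Pplat)] = 0.390 × [0.5×14.0 + 7.5] = 0.390 × 14.5 = 5.655 L·cmH2O.
Power = 11 × 5.655 = 62.205 L·cmH2O/min.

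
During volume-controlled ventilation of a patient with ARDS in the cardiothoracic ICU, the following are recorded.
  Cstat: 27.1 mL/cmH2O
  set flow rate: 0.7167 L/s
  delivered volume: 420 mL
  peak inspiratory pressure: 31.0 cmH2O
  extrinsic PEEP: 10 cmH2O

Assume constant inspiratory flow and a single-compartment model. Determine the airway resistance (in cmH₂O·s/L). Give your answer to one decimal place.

7.7

Equation of motion (constant flow): PIP = Vt/C + R·V̇ + PEEP.
R·V̇ = PIP − Vt/C − PEEP = 31.0 − 420/27.1 − 10 = 31.0 − 15.498 − 10 = 5.502 cmH2O.
R = 5.502 / 0.7167 = 7.677 cmH2O·s/L.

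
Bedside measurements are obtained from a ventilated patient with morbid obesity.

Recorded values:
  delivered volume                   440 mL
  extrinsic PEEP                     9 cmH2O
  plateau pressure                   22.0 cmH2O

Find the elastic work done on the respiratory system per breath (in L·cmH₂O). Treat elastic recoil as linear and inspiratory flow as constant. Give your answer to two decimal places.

Elastic work ≈ ½ × (Pplat − PEEP) × Vt = 0.5 × (22.0 − 9) × 0.440 L = 0.5 × 13.0 × 0.440 = 2.86 L·cmH2O.

2.86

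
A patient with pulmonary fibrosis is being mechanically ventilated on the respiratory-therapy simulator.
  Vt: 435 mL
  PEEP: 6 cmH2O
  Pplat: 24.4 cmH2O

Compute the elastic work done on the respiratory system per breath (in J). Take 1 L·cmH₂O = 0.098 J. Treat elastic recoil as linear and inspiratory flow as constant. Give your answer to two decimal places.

Elastic work ≈ ½ × (Pplat − PEEP) × Vt = 0.5 × (24.4 − 6) × 0.435 L = 0.5 × 18.4 × 0.435 = 4.002 L·cmH2O.
× 0.098 J/(L·cmH2O) → 0.3922 J.

0.39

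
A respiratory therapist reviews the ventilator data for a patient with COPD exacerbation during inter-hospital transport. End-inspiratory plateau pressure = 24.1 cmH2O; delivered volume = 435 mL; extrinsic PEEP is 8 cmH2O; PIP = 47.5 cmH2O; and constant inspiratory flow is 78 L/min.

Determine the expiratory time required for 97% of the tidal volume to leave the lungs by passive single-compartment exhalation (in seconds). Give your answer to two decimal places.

1.71

Flow: 78 L/min ÷ 60 = 1.3 L/s.
R = (PIP − Pplat)/V̇ = (47.5 − 24.1) / 1.3 = 23.4/1.3 = 18.0 cmH2O·s/L.
C = Vt/(Pplat − PEEP) = 435.0 / (24.1 − 8) = 435.0/16.1 = 27.019 mL/cmH2O.
τ = R × C = 18.0 × 0.02702 L/cmH2O = 0.4864 s.
t = −τ·ln(1 − 0.97) = −0.4864·ln(0.03) = 1.706 s.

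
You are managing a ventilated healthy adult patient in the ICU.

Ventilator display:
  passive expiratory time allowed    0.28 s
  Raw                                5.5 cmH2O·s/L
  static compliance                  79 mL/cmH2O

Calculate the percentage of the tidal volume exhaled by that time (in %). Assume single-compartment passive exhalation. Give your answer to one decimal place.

τ = R × C = 5.5 × 79 mL/cmH2O = 5.5 × 0.079 L/cmH2O = 0.4345 s.
Passive exhalation: V(t)/V₀ = e^(−t/τ) = e^(−0.28/0.4345) = 0.525.
Fraction exhaled = 1 − 0.525 = 0.475 → 47.5%.

47.5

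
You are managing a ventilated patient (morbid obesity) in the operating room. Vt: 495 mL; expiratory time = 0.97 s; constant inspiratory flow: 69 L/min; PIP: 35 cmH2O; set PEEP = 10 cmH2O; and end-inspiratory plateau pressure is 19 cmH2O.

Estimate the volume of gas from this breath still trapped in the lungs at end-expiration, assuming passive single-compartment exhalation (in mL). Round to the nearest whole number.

139

Flow: 69 L/min ÷ 60 = 1.15 L/s.
R = (PIP − Pplat)/V̇ = (35 − 19) / 1.15 = 16.0/1.15 = 13.913 cmH2O·s/L.
C = Vt/(Pplat − PEEP) = 495.0 / (19 − 10) = 495.0/9.0 = 55.0 mL/cmH2O.
τ = R × C = 13.913 × 0.055 L/cmH2O = 0.7652 s.
Fraction remaining = e^(−Te/τ) = e^(−0.97/0.7652) = 0.2815.
Trapped volume = 495.0 × 0.2815 = 139.34 mL.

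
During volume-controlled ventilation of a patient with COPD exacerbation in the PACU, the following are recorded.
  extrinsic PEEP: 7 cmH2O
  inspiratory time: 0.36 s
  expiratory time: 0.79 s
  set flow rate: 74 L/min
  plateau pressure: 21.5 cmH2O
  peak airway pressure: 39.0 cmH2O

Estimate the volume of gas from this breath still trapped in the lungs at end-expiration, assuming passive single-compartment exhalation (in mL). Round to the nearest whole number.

Flow: 74 L/min ÷ 60 = 1.2333 L/s.
Vt = flow × Ti = 1.2333 L/s × 0.36 s × 1000 mL/L = 443.99 mL.
R = (PIP − Pplat)/V̇ = (39.0 − 21.5) / 1.2333 = 17.5/1.2333 = 14.19 cmH2O·s/L.
C = Vt/(Pplat − PEEP) = 443.99 / (21.5 − 7) = 443.99/14.5 = 30.62 mL/cmH2O.
τ = R × C = 14.19 × 0.03062 L/cmH2O = 0.4345 s.
Fraction remaining = e^(−Te/τ) = e^(−0.79/0.4345) = 0.1623.
Trapped volume = 443.99 × 0.1623 = 72.06 mL.

72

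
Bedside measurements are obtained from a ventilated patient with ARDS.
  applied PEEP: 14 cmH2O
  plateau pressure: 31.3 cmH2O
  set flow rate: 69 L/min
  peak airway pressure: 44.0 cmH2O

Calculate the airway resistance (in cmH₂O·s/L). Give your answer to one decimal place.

11.0

Flow: 69 L/min ÷ 60 = 1.15 L/s.
Raw = (PIP − Pplat) / flow = (44.0 − 31.3) / 1.15 = 12.7 / 1.15 = 11.043 cmH2O·s/L.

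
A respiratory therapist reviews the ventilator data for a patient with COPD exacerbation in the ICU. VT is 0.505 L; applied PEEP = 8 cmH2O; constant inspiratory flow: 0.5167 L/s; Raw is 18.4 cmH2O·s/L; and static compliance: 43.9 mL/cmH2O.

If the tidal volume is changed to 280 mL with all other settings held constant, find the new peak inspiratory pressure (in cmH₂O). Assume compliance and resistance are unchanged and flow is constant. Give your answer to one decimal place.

23.9

PIP = Vt/C + R·V̇ + PEEP (constant-flow equation of motion).
Only the elastic term changes: ΔPIP = ΔVt / C = (280 − 505) / 43.9 = -5.125 cmH2O.
Original PIP = 505/43.9 + 18.4×0.5167 + 8 = 29.011 cmH2O; new PIP = 29.011 + (-5.125) = 23.886 cmH2O.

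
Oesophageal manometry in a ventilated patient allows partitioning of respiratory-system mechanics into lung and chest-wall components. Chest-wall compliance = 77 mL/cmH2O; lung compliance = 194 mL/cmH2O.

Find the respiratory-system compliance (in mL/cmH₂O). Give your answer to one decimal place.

55.1

Lung and chest wall are elastances in series: 1/Crs = 1/CL + 1/Ccw.
1/Crs = 1/194 + 1/77 = 0.01814.
Crs = 55.127 mL/cmH2O.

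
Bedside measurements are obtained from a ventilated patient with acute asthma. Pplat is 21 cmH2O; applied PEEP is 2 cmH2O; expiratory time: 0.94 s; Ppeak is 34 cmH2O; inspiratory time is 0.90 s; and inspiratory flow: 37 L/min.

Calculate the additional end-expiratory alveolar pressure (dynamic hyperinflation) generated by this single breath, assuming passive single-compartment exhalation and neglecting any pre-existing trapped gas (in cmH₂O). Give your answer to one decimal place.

4.1

Flow: 37 L/min ÷ 60 = 0.6167 L/s.
Vt = flow × Ti = 0.6167 L/s × 0.90 s × 1000 mL/L = 555.03 mL.
R = (PIP − Pplat)/V̇ = (34 − 21) / 0.6167 = 13.0/0.6167 = 21.08 cmH2O·s/L.
C = Vt/(Pplat − PEEP) = 555.03 / (21 − 2) = 555.03/19.0 = 29.212 mL/cmH2O.
τ = R × C = 21.08 × 0.02921 L/cmH2O = 0.6157 s.
Fraction remaining = e^(−Te/τ) = e^(−0.94/0.6157) = 0.2172; trapped volume = 555.03 × 0.2172 = 120.55 mL.
Additional alveolar pressure from trapping ≈ V_trapped / C = 120.55 / 29.212 = 4.127 cmH2O.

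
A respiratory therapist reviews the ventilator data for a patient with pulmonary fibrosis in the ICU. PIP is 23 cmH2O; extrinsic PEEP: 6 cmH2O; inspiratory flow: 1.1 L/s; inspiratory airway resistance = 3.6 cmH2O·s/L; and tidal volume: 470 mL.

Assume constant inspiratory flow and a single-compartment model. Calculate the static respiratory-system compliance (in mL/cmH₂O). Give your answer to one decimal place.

Equation of motion (constant flow): PIP = Vt/C + R·V̇ + PEEP.
Vt/C = PIP − R·V̇ − PEEP = 23 − 3.6×1.1 − 6 = 23 − 3.96 − 6 = 13.04 cmH2O.
C = Vt / 13.04 = 470 / 13.04 = 36.043 mL/cmH2O.

36.0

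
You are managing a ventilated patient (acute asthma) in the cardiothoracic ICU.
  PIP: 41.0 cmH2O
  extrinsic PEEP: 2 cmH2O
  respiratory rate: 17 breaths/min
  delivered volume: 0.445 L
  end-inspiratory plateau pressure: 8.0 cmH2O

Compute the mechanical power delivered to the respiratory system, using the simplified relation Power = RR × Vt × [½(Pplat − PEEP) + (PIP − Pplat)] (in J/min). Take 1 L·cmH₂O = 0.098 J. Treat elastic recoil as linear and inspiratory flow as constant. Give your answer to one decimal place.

26.7

Per-breath work = Vt × [½(Pplat−PEEP) + (PIP−Pplat)] = 0.445 × [0.5×6.0 + 33.0] = 0.445 × 36.0 = 16.02 L·cmH2O.
Power = 17 × 16.02 = 272.34 L·cmH2O/min.
× 0.098 J/(L·cmH2O) → 26.689 J/min.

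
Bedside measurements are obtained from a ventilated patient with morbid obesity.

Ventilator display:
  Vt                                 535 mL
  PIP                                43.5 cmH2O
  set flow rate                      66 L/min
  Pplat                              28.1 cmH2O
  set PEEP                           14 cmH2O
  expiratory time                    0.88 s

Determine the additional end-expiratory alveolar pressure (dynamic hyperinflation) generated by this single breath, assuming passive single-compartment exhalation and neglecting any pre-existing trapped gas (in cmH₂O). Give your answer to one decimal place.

Flow: 66 L/min ÷ 60 = 1.1 L/s.
R = (PIP − Pplat)/V̇ = (43.5 − 28.1) / 1.1 = 15.4/1.1 = 14.0 cmH2O·s/L.
C = Vt/(Pplat − PEEP) = 535.0 / (28.1 − 14) = 535.0/14.1 = 37.943 mL/cmH2O.
τ = R × C = 14.0 × 0.03794 L/cmH2O = 0.5312 s.
Fraction remaining = e^(−Te/τ) = e^(−0.88/0.5312) = 0.1908; trapped volume = 535.0 × 0.1908 = 102.08 mL.
Additional alveolar pressure from trapping ≈ V_trapped / C = 102.08 / 37.943 = 2.69 cmH2O.

2.7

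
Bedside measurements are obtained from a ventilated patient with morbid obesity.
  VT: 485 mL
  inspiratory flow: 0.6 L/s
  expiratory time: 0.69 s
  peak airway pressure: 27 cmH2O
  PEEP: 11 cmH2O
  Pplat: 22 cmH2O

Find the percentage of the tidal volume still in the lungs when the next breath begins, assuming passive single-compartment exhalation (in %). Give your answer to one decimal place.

15.3

R = (PIP − Pplat)/V̇ = (27 − 22) / 0.6 = 5.0/0.6 = 8.333 cmH2O·s/L.
C = Vt/(Pplat − PEEP) = 485.0 / (22 − 11) = 485.0/11.0 = 44.091 mL/cmH2O.
τ = R × C = 8.333 × 0.04409 L/cmH2O = 0.3674 s.
Fraction remaining at end-expiration = e^(−Te/τ) = e^(−0.69/0.3674) = 0.1529 → 15.29%.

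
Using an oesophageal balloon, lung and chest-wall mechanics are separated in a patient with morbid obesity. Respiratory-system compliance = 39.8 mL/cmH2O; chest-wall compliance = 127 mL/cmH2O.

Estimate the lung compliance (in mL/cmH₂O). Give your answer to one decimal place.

58.0

1/CL = 1/Crs − 1/Ccw.
1/CL = 1/39.8 − 1/127 = 0.01725.
CL = 57.971 mL/cmH2O.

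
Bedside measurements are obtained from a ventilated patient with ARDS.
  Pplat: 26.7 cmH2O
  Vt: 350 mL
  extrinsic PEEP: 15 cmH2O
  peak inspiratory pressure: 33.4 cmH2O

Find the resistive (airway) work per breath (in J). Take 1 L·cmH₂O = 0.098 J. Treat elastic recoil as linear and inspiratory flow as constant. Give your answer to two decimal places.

0.23

With constant inspiratory flow the resistive pressure is constant at PIP − Pplat = 33.4 − 26.7 = 6.7 cmH2O, so resistive work = 6.7 × 0.350 = 2.345 L·cmH2O.
× 0.098 J/(L·cmH2O) → 0.2298 J.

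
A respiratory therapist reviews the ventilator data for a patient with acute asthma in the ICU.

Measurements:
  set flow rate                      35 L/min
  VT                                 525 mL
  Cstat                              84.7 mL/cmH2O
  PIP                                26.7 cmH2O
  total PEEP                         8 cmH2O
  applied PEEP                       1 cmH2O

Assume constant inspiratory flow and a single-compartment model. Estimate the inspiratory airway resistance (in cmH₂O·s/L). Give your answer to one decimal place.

Flow: 35 L/min ÷ 60 = 0.5833 L/s.
Total PEEP = 8 cmH2O (set 1 + intrinsic 7); this is the baseline alveolar pressure.
Equation of motion (constant flow): PIP = Vt/C + R·V̇ + PEEP.
R·V̇ = PIP − Vt/C − PEEP = 26.7 − 525/84.7 − 8 = 26.7 − 6.198 − 8 = 12.502 cmH2O.
R = 12.502 / 0.5833 = 21.433 cmH2O·s/L.

21.4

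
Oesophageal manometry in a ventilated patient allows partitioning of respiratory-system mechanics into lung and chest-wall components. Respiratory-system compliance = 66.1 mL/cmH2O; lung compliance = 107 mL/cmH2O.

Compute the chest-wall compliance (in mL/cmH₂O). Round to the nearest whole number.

1/Ccw = 1/Crs − 1/CL.
1/Ccw = 1/66.1 − 1/107 = 0.005783.
Ccw = 172.92 mL/cmH2O.

173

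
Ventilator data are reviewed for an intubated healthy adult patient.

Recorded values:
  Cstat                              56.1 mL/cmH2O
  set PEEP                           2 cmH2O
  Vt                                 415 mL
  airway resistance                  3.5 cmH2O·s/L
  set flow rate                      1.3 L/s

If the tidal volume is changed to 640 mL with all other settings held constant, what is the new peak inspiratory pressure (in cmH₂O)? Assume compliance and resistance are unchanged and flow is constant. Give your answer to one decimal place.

18.0

PIP = Vt/C + R·V̇ + PEEP (constant-flow equation of motion).
Only the elastic term changes: ΔPIP = ΔVt / C = (640 − 415) / 56.1 = 4.011 cmH2O.
Original PIP = 415/56.1 + 3.5×1.3 + 2 = 13.948 cmH2O; new PIP = 13.948 + (4.011) = 17.959 cmH2O.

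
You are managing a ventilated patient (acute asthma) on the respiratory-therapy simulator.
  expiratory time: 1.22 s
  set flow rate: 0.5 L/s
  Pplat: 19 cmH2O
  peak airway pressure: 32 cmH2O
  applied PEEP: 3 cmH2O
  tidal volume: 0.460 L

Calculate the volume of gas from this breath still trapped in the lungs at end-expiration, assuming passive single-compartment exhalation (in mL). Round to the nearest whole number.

90

R = (PIP − Pplat)/V̇ = (32 − 19) / 0.5 = 13.0/0.5 = 26.0 cmH2O·s/L.
C = Vt/(Pplat − PEEP) = 460.0 / (19 − 3) = 460.0/16.0 = 28.75 mL/cmH2O.
τ = R × C = 26.0 × 0.02875 L/cmH2O = 0.7475 s.
Fraction remaining = e^(−Te/τ) = e^(−1.22/0.7475) = 0.1955.
Trapped volume = 460.0 × 0.1955 = 89.93 mL.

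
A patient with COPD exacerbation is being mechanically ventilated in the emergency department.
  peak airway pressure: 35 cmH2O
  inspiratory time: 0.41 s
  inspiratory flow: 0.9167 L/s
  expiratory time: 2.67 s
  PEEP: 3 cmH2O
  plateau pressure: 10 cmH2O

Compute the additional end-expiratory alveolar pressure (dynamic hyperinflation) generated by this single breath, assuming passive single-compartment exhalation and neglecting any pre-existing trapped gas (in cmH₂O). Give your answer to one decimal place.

1.1

Vt = flow × Ti = 0.9167 L/s × 0.41 s × 1000 mL/L = 375.85 mL.
R = (PIP − Pplat)/V̇ = (35 − 10) / 0.9167 = 25.0/0.9167 = 27.272 cmH2O·s/L.
C = Vt/(Pplat − PEEP) = 375.85 / (10 − 3) = 375.85/7.0 = 53.693 mL/cmH2O.
τ = R × C = 27.272 × 0.05369 L/cmH2O = 1.464 s.
Fraction remaining = e^(−Te/τ) = e^(−2.67/1.464) = 0.1614; trapped volume = 375.85 × 0.1614 = 60.662 mL.
Additional alveolar pressure from trapping ≈ V_trapped / C = 60.662 / 53.693 = 1.13 cmH2O.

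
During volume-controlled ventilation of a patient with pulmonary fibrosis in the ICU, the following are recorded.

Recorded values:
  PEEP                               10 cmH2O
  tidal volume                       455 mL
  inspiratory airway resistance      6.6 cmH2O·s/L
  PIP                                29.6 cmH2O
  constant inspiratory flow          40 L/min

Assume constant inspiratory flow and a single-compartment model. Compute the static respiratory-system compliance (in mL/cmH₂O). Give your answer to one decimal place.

29.9

Flow: 40 L/min ÷ 60 = 0.6667 L/s.
Equation of motion (constant flow): PIP = Vt/C + R·V̇ + PEEP.
Vt/C = PIP − R·V̇ − PEEP = 29.6 − 6.6×0.6667 − 10 = 29.6 − 4.4 − 10 = 15.2 cmH2O.
C = Vt / 15.2 = 455 / 15.2 = 29.934 mL/cmH2O.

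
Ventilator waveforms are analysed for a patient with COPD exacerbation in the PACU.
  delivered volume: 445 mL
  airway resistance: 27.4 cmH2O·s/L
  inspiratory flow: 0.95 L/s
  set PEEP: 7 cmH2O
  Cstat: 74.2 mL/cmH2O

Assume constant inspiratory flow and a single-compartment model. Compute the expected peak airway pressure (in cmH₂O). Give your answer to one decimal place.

Equation of motion (constant flow): PIP = Vt/C + R·V̇ + PEEP.
PIP = 445/74.2 + 27.4×0.95 + 7 = 5.997 + 26.03 + 7 = 39.027 cmH2O.

39.0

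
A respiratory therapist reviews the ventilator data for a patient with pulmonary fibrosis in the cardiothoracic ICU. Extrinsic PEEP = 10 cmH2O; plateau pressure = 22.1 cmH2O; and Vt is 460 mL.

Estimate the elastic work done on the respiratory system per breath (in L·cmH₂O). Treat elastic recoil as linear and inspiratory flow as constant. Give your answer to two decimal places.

2.78

Elastic work ≈ ½ × (Pplat − PEEP) × Vt = 0.5 × (22.1 − 10) × 0.460 L = 0.5 × 12.1 × 0.460 = 2.783 L·cmH2O.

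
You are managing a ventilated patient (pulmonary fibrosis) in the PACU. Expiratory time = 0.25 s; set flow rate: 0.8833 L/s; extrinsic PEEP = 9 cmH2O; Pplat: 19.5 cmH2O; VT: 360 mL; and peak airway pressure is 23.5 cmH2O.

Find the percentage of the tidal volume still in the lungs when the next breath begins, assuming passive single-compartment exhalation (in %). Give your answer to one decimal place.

20.0

R = (PIP − Pplat)/V̇ = (23.5 − 19.5) / 0.8833 = 4.0/0.8833 = 4.528 cmH2O·s/L.
C = Vt/(Pplat − PEEP) = 360.0 / (19.5 − 9) = 360.0/10.5 = 34.286 mL/cmH2O.
τ = R × C = 4.528 × 0.03429 L/cmH2O = 0.1553 s.
Fraction remaining at end-expiration = e^(−Te/τ) = e^(−0.25/0.1553) = 0.1999 → 19.99%.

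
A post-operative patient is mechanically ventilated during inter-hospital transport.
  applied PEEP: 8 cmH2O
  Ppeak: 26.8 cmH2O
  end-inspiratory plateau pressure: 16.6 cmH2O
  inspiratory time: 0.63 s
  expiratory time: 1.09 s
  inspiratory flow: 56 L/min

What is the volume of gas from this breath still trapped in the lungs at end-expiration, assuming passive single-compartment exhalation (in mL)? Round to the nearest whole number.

Flow: 56 L/min ÷ 60 = 0.9333 L/s.
Vt = flow × Ti = 0.9333 L/s × 0.63 s × 1000 mL/L = 587.98 mL.
R = (PIP − Pplat)/V̇ = (26.8 − 16.6) / 0.9333 = 10.2/0.9333 = 10.929 cmH2O·s/L.
C = Vt/(Pplat − PEEP) = 587.98 / (16.6 − 8) = 587.98/8.6 = 68.37 mL/cmH2O.
τ = R × C = 10.929 × 0.06837 L/cmH2O = 0.7472 s.
Fraction remaining = e^(−Te/τ) = e^(−1.09/0.7472) = 0.2325.
Trapped volume = 587.98 × 0.2325 = 136.71 mL.

137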